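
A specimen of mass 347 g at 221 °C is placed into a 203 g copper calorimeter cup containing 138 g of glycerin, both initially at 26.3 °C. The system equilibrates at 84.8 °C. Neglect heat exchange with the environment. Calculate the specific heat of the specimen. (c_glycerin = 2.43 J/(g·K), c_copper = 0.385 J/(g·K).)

Energy conservation, ΣQ = 0:
347·c·(84.8 − 221) + 138·2.43·(84.8 − 26.3) + 203·0.385·(84.8 − 26.3) = 0
-47261 c = -24189
c = -24189/-47261 ≈ 0.5118 J/(g·K)

c ≈ 0.512 J/(g·K)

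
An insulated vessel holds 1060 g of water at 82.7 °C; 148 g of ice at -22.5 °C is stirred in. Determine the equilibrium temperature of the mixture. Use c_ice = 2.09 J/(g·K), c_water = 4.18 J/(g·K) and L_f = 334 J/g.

T_f ≈ 61.4 °C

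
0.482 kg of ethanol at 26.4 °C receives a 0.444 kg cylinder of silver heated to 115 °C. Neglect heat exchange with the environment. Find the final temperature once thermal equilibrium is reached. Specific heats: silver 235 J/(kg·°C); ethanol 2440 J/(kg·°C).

T_f ≈ 33.6 °C

Heat lost by the silver equals heat gained by the ethanol:
0.444×235×(115 − T) = 0.482×2440×(T − 26.4)
104.34(115 − T) = 1176.1(T − 26.4)
1280.4 T = 43048  ⇒  T ≈ 33.62 °C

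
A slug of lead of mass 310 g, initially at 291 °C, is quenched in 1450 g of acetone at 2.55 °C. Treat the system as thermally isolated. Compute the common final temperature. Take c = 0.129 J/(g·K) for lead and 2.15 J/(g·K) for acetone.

T_f ≈ 6.2 °C

Heat gained plus heat lost sum to zero:
310·0.129·(T − 291) + 1450·2.15·(T − 2.55) = 0
39.99(T − 291) + 3117.5(T − 2.55) = 0
(39.99 + 3117.5) T = 39.99·291 + 3117.5·2.55
T = 19587 / 3157.5 = 6.2 °C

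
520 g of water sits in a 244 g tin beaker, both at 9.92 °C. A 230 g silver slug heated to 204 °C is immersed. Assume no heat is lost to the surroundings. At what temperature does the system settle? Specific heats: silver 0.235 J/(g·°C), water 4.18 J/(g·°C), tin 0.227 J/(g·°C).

T_f ≈ 14.5 °C

T_f is the heat-capacity-weighted average of the initial temperatures:
T_f = (54.05*204 + 2173.6*9.92 + 55.39*9.92) / (54.05 + 2173.6 + 55.39)
    = 33138 / 2283 ≈ 14.51 °C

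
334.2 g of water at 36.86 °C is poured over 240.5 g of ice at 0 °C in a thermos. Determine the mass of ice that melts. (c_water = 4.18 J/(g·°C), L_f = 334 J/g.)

Water can give up m c ΔT = 334.2×4.18×36.86 = 51492 J before reaching 0 °C.
To melt every bit of ice: 240.5×334 = 80327 J.
That's not enough to melt it all — equilibrium is at 0 °C with ice remaining.
Mass melted = 51492/334 ≈ 154.2 g.

m_melted ≈ 154 g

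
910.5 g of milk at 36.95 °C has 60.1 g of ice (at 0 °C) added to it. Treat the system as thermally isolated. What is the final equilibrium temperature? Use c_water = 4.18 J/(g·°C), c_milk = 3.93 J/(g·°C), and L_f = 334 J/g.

T_f ≈ 29.3 °C

Energy balance with sensible and latent terms:
melt ice: 60.1·334 = 20073
  warm the meltwater: 251.22 T
  milk: 3578.3(T − 36.95)
3829.5 T = 132217 − 20073 = 112143
T ≈ 29.28 °C. Since T > 0 °C, the all-ice-melts assumption holds.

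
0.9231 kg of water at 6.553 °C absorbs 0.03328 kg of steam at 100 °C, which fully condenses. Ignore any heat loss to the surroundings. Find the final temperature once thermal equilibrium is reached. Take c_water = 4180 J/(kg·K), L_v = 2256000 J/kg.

Conservation of energy gives ΣQ = 0:
steam→water at 100 °C releases m L_v = 0.03328·2256000 = 75080; condensed water 100 °C→T: 139.11(T − 100); water warms: 0.9231·4180·(T − 6.553) = 3858.6(T − 6.553)
3997.7 T = 75080 + 13911 + 25285 = 114276
T ≈ 28.59 °C (< 100 °C, so full condensation is consistent).

T_f ≈ 28.6 °C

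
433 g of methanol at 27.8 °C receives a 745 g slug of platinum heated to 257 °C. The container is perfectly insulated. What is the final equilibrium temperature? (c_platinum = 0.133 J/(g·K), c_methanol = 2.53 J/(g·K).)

T_f is the heat-capacity-weighted average of the initial temperatures:
T_f = (99.09×257 + 1095.5×27.8) / (99.09 + 1095.5)
    = 55919 / 1194.6 ≈ 46.81 °C

T_f ≈ 46.8 °C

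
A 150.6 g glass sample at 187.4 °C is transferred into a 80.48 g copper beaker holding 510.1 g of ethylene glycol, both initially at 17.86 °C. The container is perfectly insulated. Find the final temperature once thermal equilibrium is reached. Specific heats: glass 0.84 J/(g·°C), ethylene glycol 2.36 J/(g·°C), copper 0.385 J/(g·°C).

Heat gained plus heat lost sum to zero:
150.6*0.84*(T − 187.4) + 510.1*2.36*(T − 17.86) + 80.48*0.385*(T − 17.86) = 0
(126.5 + 1203.8 + 30.98) T = 126.5*187.4 + 1203.8*17.86 + 30.98*17.86
T = 45761/1361.3 ≈ 33.61 °C

T_f ≈ 33.6 °C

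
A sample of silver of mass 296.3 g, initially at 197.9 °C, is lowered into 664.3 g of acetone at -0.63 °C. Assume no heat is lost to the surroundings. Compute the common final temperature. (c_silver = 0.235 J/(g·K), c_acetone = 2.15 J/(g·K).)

Energy conservation, ΣQ = 0:
296.3×0.235×(T − 197.9) + 664.3×2.15×(T − (-0.63)) = 0
69.63(T − 197.9) + 1428.2(T − (-0.63)) = 0
1497.9 T = 12880
T = 12880 / 1497.9 = 8.6 °C

T_f ≈ 8.6 °C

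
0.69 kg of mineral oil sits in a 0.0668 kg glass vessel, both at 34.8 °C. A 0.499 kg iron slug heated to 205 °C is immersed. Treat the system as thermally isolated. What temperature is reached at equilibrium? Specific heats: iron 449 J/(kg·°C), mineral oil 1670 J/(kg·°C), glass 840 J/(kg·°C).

T_f ≈ 61.4 °C

Net heat exchanged in the isolated system is zero:
0.499*449*(T − 205) + 0.69*1670*(T − 34.8) + 0.0668*840*(T − 34.8) = 0
224.05(T − 205) + 1152.3(T − 34.8) + 56.11(T − 34.8) = 0
1432.5 T = 87983
T = 87983 / 1432.5 = 61.4 °C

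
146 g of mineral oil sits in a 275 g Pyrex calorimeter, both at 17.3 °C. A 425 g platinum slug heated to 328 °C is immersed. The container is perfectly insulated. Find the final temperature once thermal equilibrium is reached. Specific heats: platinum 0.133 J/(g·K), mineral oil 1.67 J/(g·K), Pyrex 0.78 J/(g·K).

T_f ≈ 51.4 °C

Conservation of energy gives ΣQ = 0:
425*0.133*(T − 328) + 146*1.67*(T − 17.3) + 275*0.78*(T − 17.3) = 0
56.53(T − 328) + 243.82(T − 17.3) + 214.5(T − 17.3) = 0
514.85 T = 26469
T = 26469 / 514.85 = 51.4 °C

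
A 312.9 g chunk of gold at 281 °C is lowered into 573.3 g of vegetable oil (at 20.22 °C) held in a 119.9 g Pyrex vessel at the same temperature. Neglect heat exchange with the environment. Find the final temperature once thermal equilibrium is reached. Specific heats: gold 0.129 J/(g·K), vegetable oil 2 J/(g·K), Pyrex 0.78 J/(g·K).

T_f is the heat-capacity-weighted average of the initial temperatures:
T_f = (40.36·281 + 1146.6·20.22 + 93.52·20.22) / (40.36 + 1146.6 + 93.52)
    = 36418 / 1280.5 ≈ 28.44 °C

T_f ≈ 28.4 °C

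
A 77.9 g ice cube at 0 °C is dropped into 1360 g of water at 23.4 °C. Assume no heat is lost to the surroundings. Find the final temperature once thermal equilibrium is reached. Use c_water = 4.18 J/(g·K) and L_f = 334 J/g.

Net heat exchanged in the isolated system is zero:
melt ice: 77.9×334 = 26019
  warm the meltwater: 325.62 T
  water cools: 1360×4.18×(T − 23.4) = 5684.8(T − 23.4)
6010.4 T = 133024 − 26019 = 107006
T ≈ 17.80 °C. Since T > 0 °C, the all-ice-melts assumption holds.

T_f ≈ 17.8 °C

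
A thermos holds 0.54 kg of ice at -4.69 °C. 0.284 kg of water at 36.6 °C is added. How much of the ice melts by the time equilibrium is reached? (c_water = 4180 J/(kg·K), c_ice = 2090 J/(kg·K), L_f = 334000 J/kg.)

m_melted ≈ 0.114 kg

Water can give up m c ΔT = 0.284×4180×36.6 = 43449 J before reaching 0 °C.
Of that, 0.54×2090×4.69 = 5293.1 J goes to bring the ice to 0 °C, leaving 38155 J.
To melt every bit of ice: 0.54×334000 = 180360 J.
38155 J < 180360 J, so only part of the ice melts and the system sits at 0 °C.
m_melted×334000 = 38155  ⇒  m_melted ≈ 0.1142 kg.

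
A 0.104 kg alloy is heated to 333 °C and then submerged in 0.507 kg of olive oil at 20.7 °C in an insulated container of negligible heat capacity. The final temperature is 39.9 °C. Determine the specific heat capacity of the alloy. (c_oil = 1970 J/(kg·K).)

c ≈ 629 J/(kg·K)

Let T be the final temperature. ΣQ_i = 0:
0.104·c·(39.9 − 333) + 0.507·1970·(39.9 − 20.7) = 0
-30.48 c = -19177
c = -19177/-30.48 ≈ 629.1 J/(kg·K)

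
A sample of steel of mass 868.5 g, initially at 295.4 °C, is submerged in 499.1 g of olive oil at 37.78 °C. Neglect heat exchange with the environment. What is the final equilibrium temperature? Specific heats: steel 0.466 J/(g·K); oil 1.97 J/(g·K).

T_f ≈ 112.9 °C

|Q_steel| = |Q_oil|:
868.5·0.466·(295.4 − T) = 499.1·1.97·(T − 37.78)
404.72(295.4 − T) = 983.23(T − 37.78)
1387.9 T = 156701  ⇒  T ≈ 112.90 °C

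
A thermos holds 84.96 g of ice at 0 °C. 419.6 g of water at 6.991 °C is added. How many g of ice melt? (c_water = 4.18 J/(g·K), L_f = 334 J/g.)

Cooling the water to 0 °C releases 419.6×4.18×6.991 = 12262 J.
Fully melting the ice requires m_ice L_f = 84.96×334 = 28377 J.
12262 J < 28377 J, so only part of the ice melts and the system sits at 0 °C.
m_melt = 12262 / L_f = 36.71 g.

m_melted ≈ 36.7 g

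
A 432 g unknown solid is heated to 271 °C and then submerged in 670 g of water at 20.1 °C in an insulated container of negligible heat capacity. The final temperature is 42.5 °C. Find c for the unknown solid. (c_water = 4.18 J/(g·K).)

c ≈ 0.636 J/(g·K)

Setting the total heat transfer to zero:
432×c×(42.5 − 271) + 670×4.18×(42.5 − 20.1) = 0
-98712 c = -62733
c = -62733/-98712 ≈ 0.6355 J/(g·K)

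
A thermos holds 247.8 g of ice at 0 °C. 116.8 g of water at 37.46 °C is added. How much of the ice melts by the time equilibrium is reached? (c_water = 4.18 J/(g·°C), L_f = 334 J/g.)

m_melted ≈ 54.8 g

Heat available from the water dropping to 0 °C: 116.8·4.18·37.46 = 18289 J.
Fully melting the ice requires m_ice L_f = 247.8·334 = 82765 J.
Since 18289 < 82765 J, not all the ice melts; equilibrium is at 0 °C.
Mass melted = 18289/334 ≈ 54.76 g.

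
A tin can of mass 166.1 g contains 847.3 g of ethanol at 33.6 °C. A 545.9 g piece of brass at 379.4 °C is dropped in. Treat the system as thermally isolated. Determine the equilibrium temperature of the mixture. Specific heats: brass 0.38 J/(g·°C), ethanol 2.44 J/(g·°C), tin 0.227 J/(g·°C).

T_f ≈ 64.6 °C

Setting the total heat transfer to zero:
545.9*0.38*(T − 379.4) + 847.3*2.44*(T − 33.6) + 166.1*0.227*(T − 33.6) = 0
(207.44 + 2067.4 + 37.7) T = 207.44*379.4 + 2067.4*33.6 + 37.7*33.6
T = 149435/2312.6 ≈ 64.62 °C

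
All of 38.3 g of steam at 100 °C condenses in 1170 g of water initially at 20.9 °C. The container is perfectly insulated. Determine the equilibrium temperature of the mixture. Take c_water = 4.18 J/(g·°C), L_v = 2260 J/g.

T_f ≈ 40.5 °C

Energy conservation, ΣQ = 0:
latent heat released on condensation: 38.3×2260 = 86558; condensed water 100 °C→T: 160.09(T − 100); original water: 4890.6(T − 20.9)
5050.7 T = 86558 + 16009 + 102214 = 204781
T ≈ 40.55 °C — below 100 °C, confirming all the steam condensed.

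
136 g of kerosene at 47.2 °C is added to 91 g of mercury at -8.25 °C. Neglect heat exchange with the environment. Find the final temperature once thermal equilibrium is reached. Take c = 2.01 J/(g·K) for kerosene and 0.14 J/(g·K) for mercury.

Let T be the final temperature. ΣQ_i = 0:
136×2.01×(T − 47.2) + 91×0.14×(T − (-8.25)) = 0
(273.36 + 12.74) T = 273.36×47.2 + 12.74×(-8.25)
T = 12797 / 286.1 = 44.7 °C

T_f ≈ 44.7 °C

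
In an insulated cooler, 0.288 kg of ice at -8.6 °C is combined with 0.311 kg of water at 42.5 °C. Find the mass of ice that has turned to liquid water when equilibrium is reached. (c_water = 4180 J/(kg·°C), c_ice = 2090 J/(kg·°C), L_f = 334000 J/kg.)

Cooling the water to 0 °C releases 0.311·4180·42.5 = 55249 J.
Of that, 0.288·2090·8.6 = 5176.5 J goes to bring the ice to 0 °C, leaving 50073 J.
Melting all 0.288 kg of ice would need 0.288·334000 = 96192 J.
50073 J < 96192 J, so only part of the ice melts and the system sits at 0 °C.
Mass melted = 50073/334000 ≈ 0.1499 kg.

m_melted ≈ 0.15 kg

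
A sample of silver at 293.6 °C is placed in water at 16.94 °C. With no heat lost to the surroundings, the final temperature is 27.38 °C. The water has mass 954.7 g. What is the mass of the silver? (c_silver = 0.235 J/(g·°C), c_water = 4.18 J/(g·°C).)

|Q_silver| = |Q_water|:
m×0.235×(293.6 − 27.38) = 954.7×4.18×(27.38 − 16.94)
62.56 m = 41662  ⇒  m ≈ 665.9 g

m ≈ 666 g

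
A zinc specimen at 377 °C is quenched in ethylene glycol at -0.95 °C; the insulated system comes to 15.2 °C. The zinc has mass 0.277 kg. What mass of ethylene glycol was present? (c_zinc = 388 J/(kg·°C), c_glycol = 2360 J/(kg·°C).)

Let T be the final temperature. ΣQ_i = 0:
0.277×388×(15.2 − 377) + m×2360×(15.2 − (-0.95)) = 0
38114 m = 38885
m = 38885/38114 ≈ 1.02 kg

m ≈ 1.02 kg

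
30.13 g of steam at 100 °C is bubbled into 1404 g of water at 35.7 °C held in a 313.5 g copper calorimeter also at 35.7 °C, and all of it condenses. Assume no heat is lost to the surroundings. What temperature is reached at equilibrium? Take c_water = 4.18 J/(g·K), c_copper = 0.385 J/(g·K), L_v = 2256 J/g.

Net heat exchanged in the isolated system is zero:
condense steam: −30.13·2256 = −67973
  condensate cools 100→T: 30.13·4.18·(T − 100) = 125.94(T − 100)
  water warms: 1404·4.18·(T − 35.7) = 5868.7(T − 35.7)
  cup: 120.7(T − 35.7)
6115.4 T = 67973 + 12594 + 213822 = 294390
T ≈ 48.14 °C (< 100 °C, so full condensation is consistent).

T_f ≈ 48.1 °C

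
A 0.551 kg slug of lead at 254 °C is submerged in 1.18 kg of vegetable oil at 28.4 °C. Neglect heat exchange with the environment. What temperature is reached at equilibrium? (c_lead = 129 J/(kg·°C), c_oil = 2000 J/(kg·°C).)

T_f ≈ 35.0 °C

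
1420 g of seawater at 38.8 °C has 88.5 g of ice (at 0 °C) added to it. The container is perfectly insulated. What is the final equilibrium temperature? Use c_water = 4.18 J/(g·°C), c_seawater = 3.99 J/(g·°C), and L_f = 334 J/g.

T_f ≈ 31.5 °C

Sum of m c ΔT and latent-heat terms is zero:
melt ice: 88.5×334 = 29559
  warm the meltwater: 369.93 T
  seawater: 5665.8(T − 38.8)
6035.7 T = 219833 − 29559 = 190274
T ≈ 31.52 °C. Since T > 0 °C, the all-ice-melts assumption holds.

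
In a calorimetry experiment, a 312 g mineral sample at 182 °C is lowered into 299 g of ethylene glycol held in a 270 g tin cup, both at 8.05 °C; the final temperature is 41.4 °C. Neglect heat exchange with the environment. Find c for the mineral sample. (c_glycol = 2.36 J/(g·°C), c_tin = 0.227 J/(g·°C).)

Setting the total heat transfer to zero:
312×c×(41.4 − 182) + 299×2.36×(41.4 − 8.05) + 270×0.227×(41.4 − 8.05) = 0
-43867 c = -25577
c = -25577/-43867 ≈ 0.5831 J/(g·°C)

c ≈ 0.583 J/(g·°C)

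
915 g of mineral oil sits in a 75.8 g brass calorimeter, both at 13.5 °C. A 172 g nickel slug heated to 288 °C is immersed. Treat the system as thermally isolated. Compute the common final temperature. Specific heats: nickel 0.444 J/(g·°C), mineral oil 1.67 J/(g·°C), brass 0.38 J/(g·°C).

T_f ≈ 26.3 °C

Conservation of energy gives ΣQ = 0:
172*0.444*(T − 288) + 915*1.67*(T − 13.5) + 75.8*0.38*(T − 13.5) = 0
76.37(T − 288) + 1528(T − 13.5) + 28.8(T − 13.5) = 0
(76.37 + 1528 + 28.8) T = 76.37*288 + 1528*13.5 + 28.8*13.5
T ≈ 26.34 °C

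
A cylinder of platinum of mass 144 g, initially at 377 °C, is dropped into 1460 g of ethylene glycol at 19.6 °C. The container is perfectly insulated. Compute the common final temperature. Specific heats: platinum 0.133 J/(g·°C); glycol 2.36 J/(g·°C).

T_f = Σ m_i c_i T_i / Σ m_i c_i:
T_f = (19.15*377 + 3445.6*19.6) / (19.15 + 3445.6)
    = 74754 / 3464.8 ≈ 21.58 °C

T_f ≈ 21.6 °C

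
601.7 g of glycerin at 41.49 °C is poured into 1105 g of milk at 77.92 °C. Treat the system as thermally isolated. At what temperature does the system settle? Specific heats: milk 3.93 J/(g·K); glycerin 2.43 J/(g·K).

T_f ≈ 68.7 °C

Taking heat into each body as positive, Σ m c ΔT = 0:
1105·3.93·(T − 77.92) + 601.7·2.43·(T − 41.49) = 0
4342.7(T − 77.92) + 1462.1(T − 41.49) = 0
5804.8 T = 399043
T = 399043/5804.8 ≈ 68.74 °C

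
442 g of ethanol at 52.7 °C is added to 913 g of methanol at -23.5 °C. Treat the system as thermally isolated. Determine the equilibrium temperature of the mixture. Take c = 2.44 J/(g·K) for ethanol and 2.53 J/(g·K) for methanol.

With ΣQ=0 the equilibrium temperature is the m·c-weighted mean:
T_f = (1078.5·52.7 + 2309.9·(-23.5)) / (1078.5 + 2309.9)
    = 2553.5 / 3388.4 ≈ 0.75 °C

T_f ≈ 0.8 °C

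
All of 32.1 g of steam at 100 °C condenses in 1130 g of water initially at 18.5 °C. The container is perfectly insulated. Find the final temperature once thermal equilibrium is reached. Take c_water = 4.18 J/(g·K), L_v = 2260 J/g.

T_f ≈ 35.7 °C

Taking heat into each body as positive, Σ m c ΔT = 0:
steam→water at 100 °C releases m L_v = 32.1×2260 = 72546; condensed water 100 °C→T: 134.18(T − 100); original water: 4723.4(T − 18.5)
4857.6 T = 72546 + 13418 + 87383 = 173347
T ≈ 35.69 °C — below 100 °C, confirming all the steam condensed.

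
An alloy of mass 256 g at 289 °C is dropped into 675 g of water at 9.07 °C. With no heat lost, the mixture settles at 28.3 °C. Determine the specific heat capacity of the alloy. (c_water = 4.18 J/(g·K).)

c ≈ 0.813 J/(g·K)

Heat lost by the alloy = heat gained by the water:
256·c·(289 − 28.3) = 675·4.18·(28.3 − 9.07)
66739 c = 54257  ⇒  c ≈ 0.813 J/(g·K)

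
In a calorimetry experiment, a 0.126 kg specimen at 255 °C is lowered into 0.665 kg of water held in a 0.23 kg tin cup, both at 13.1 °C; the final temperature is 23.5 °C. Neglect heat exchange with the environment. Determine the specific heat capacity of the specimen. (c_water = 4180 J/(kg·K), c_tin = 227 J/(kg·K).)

c ≈ 1010 J/(kg·K)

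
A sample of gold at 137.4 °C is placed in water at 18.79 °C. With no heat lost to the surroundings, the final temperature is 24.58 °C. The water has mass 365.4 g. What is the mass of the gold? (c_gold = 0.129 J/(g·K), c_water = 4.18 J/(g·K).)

m ≈ 608 g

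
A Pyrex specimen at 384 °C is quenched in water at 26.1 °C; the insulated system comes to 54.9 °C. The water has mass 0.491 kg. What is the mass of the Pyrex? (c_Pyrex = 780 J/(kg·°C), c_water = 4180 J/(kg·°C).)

Heat lost by the Pyrex = heat gained by the water:
m×780×(384 − 54.9) = 0.491×4180×(54.9 − 26.1)
256698 m = 59109  ⇒  m ≈ 0.2303 kg

m ≈ 0.23 kg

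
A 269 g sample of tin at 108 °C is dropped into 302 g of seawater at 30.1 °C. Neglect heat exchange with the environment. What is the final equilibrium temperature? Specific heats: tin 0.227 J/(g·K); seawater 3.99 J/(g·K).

T_f is the heat-capacity-weighted average of the initial temperatures:
T_f = (61.06×108 + 1205×30.1) / (61.06 + 1205)
    = 42865 / 1266 ≈ 33.86 °C

T_f ≈ 33.9 °C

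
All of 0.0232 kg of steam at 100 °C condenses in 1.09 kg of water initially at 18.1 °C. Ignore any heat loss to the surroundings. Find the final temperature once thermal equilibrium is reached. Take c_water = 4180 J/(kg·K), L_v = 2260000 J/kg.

Taking heat into each body as positive, Σ m c ΔT = 0:
steam→water at 100 °C releases m L_v = 0.0232·2260000 = 52432
  condensed water 100 °C→T: 96.98(T − 100)
  original water: 4556.2(T − 18.1)
4653.2 T = 52432 + 9697.6 + 82467 = 144597
T ≈ 31.07 °C — below 100 °C, confirming all the steam condensed.

T_f ≈ 31.1 °C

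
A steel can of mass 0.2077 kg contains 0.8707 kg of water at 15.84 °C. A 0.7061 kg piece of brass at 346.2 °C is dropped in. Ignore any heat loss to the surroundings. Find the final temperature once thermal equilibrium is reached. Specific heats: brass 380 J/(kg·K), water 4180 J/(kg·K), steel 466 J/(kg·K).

T_f is the heat-capacity-weighted average of the initial temperatures:
T_f = (268.32×346.2 + 3639.5×15.84 + 96.79×15.84) / (268.32 + 3639.5 + 96.79)
    = 152075 / 4004.6 ≈ 37.97 °C

T_f ≈ 38.0 °C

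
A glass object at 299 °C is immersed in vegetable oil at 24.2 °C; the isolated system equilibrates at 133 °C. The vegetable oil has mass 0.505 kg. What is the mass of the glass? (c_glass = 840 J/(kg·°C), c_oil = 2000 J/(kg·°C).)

m ≈ 0.788 kg

Heat lost by the glass = heat gained by the oil:
m×840×(299 − 133) = 0.505×2000×(133 − 24.2)
139440 m = 109888  ⇒  m ≈ 0.7881 kg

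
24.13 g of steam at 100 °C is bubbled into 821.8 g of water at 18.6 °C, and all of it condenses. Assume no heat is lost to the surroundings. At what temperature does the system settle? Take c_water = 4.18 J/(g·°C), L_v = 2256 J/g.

T_f ≈ 36.3 °C

Setting the total heat transfer to zero:
condense steam: −24.13×2256 = −54437; condensed water 100 °C→T: 100.86(T − 100); original water: 3435.1(T − 18.6)
3536 T = 54437 + 10086 + 63893 = 128417
T ≈ 36.32 °C, under the boiling point, so the assumption holds.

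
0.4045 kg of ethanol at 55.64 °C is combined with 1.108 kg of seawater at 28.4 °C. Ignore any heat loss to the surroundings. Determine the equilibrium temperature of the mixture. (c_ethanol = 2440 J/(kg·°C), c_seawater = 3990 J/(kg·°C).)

Net heat exchanged in the isolated system is zero:
0.4045*2440*(T − 55.64) + 1.108*3990*(T − 28.4) = 0
(986.98 + 4420.9) T = 986.98*55.64 + 4420.9*28.4
T = 180470 / 5407.9 = 33.4 °C

T_f ≈ 33.4 °C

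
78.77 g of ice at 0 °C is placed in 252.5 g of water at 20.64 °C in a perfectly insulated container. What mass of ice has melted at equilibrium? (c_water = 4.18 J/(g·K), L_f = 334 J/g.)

m_melted ≈ 65.2 g

Cooling the water to 0 °C releases 252.5·4.18·20.64 = 21784 J.
Fully melting the ice requires m_ice L_f = 78.77·334 = 26309 J.
That's not enough to melt it all — equilibrium is at 0 °C with ice remaining.
m_melted·334 = 21784  ⇒  m_melted ≈ 65.22 g.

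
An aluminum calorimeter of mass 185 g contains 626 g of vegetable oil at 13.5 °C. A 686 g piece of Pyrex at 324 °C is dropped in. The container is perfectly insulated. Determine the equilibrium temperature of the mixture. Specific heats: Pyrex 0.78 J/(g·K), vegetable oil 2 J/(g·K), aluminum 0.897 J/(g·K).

T_f ≈ 98.6 °C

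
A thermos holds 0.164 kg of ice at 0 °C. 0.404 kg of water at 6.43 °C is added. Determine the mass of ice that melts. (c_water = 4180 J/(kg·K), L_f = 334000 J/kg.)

m_melted ≈ 0.0325 kg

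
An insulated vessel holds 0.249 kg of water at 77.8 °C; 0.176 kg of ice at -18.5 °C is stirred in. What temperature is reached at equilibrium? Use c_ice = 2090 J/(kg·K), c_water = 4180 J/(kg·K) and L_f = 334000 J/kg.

Setting the total heat transfer to zero:
warm ice to 0 °C: 0.176·2090·(0 − (-18.5)) = 6805
  melt ice: 0.176·334000 = 58784
  warm the meltwater: 735.68 T
  water cools: 0.249·4180·(T − 77.8) = 1040.8(T − 77.8)
1776.5 T = 80976 − 65589 = 15387
T ≈ 8.66 °C. Since T > 0 °C, the all-ice-melts assumption holds.

T_f ≈ 8.7 °C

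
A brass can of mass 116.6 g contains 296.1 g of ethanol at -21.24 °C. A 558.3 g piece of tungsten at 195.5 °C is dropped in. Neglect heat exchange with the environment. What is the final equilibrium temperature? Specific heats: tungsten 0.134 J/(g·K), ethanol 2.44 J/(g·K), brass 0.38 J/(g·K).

Setting the total heat transfer to zero:
558.3×0.134×(T − 195.5) + 296.1×2.44×(T − (-21.24)) + 116.6×0.38×(T − (-21.24)) = 0
841.6 T = -1660.9
T = -1660.9 / 841.6 = -1.97 °C

T_f ≈ -2.0 °C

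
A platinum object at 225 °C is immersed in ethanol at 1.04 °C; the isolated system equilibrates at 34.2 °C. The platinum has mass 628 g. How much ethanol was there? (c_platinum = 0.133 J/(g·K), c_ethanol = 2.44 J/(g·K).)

m ≈ 197 g

Setting the total heat transfer to zero:
628·0.133·(34.2 − 225) + m·2.44·(34.2 − 1.04) = 0
80.91 m = 15936
m = 15936/80.91 ≈ 197 g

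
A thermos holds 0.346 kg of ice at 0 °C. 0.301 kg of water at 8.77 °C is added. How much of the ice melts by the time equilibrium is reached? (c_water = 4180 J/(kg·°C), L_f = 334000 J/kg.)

m_melted ≈ 0.033 kg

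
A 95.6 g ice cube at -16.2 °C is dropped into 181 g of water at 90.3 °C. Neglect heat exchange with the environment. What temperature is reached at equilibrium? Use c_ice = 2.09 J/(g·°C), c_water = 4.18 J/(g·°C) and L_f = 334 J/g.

T_f ≈ 28.7 °C

Heat gained plus heat lost sum to zero:
warm ice to 0 °C: 95.6×2.09×(0 − (-16.2)) = 3236.8; fusion: m_ice L_f = 95.6×334 = 31930; warm the meltwater: 399.61 T; water cools: 181×4.18×(T − 90.3) = 756.58(T − 90.3)
1156.2 T = 68319 − 35167 = 33152
T ≈ 28.67 °C (positive, so assuming full melt was valid).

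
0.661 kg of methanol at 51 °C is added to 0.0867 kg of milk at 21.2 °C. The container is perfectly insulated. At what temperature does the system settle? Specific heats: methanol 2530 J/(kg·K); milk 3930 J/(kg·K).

T_f is the heat-capacity-weighted average of the initial temperatures:
T_f = (1672.3*51 + 340.73*21.2) / (1672.3 + 340.73)
    = 92512 / 2013.1 ≈ 45.96 °C

T_f ≈ 46.0 °C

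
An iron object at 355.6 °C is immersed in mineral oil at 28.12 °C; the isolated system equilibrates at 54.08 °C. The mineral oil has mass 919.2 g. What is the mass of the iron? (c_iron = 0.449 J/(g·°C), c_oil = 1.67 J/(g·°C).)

m ≈ 294 g

Heat lost by the iron = heat gained by the oil:
m×0.449×(355.6 − 54.08) = 919.2×1.67×(54.08 − 28.12)
135.38 m = 39850  ⇒  m ≈ 294.4 g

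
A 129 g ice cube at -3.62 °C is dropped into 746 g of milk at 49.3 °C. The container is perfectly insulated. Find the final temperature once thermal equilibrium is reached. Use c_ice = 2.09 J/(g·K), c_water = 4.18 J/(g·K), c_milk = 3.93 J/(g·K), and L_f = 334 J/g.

Let T be the final temperature. ΣQ_i = 0:
ice -3.62→0 °C: 129×2.09×3.62 = 975.99; fusion: m_ice L_f = 129×334 = 43086; warm the meltwater: 539.22 T; milk: 2931.8(T − 49.3)
3471 T = 144537 − 44062 = 100475
T ≈ 28.95 °C — above 0 °C, consistent with complete melting.

T_f ≈ 28.9 °C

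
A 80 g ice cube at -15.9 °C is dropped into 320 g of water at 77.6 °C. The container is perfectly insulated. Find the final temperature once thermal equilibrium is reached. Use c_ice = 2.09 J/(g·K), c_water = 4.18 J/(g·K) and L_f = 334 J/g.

Conservation of energy gives ΣQ = 0:
warm ice to 0 °C: 80×2.09×(0 − (-15.9)) = 2658.5
  fusion: m_ice L_f = 80×334 = 26720
  warm the meltwater: 334.4 T
  water cools: 320×4.18×(T − 77.6) = 1337.6(T − 77.6)
1672 T = 103798 − 29378 = 74419
T ≈ 44.51 °C. Since T > 0 °C, the all-ice-melts assumption holds.

T_f ≈ 44.5 °C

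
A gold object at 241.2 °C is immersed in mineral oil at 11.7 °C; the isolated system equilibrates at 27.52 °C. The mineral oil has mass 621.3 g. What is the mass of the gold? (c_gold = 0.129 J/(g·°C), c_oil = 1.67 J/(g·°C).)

Heat lost by the gold = heat gained by the oil:
m·0.129·(241.2 − 27.52) = 621.3·1.67·(27.52 − 11.7)
27.56 m = 16414  ⇒  m ≈ 595.5 g

m ≈ 595 g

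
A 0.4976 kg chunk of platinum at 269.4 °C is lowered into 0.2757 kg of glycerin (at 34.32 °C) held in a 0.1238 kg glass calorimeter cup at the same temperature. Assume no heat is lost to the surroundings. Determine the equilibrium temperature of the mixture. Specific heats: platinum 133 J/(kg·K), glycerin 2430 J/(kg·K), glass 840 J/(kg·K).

Setting the total heat transfer to zero:
0.4976*133*(T − 269.4) + 0.2757*2430*(T − 34.32) + 0.1238*840*(T − 34.32) = 0
840.12 T = 44391
T = 44391 / 840.12 = 52.8 °C

T_f ≈ 52.8 °C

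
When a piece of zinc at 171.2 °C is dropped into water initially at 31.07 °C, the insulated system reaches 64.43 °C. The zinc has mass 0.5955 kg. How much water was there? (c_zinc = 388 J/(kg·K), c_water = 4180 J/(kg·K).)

m ≈ 0.177 kg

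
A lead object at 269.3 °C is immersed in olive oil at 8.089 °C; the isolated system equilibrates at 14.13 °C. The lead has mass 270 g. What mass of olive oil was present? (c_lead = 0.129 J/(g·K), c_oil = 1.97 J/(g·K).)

m ≈ 747 g

Heat lost by the lead = heat gained by the oil:
270×0.129×(269.3 − 14.13) = m×1.97×(14.13 − 8.089)
11.9 m = 8887.6  ⇒  m ≈ 746.8 g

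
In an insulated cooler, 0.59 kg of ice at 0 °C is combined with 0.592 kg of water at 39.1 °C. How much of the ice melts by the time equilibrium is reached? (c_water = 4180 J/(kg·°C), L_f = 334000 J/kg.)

m_melted ≈ 0.29 kg

Water can give up m c ΔT = 0.592·4180·39.1 = 96755 J before reaching 0 °C.
Melting all 0.59 kg of ice would need 0.59·334000 = 197060 J.
96755 J < 197060 J, so only part of the ice melts and the system sits at 0 °C.
m_melted·334000 = 96755  ⇒  m_melted ≈ 0.2897 kg.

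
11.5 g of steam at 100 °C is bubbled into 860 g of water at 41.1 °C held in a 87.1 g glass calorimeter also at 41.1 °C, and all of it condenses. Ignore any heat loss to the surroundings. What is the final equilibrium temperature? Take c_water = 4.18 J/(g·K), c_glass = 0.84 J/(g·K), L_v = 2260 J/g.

T_f ≈ 48.9 °C

Net heat exchanged in the isolated system is zero:
condense steam: −11.5·2260 = −25990; condensate cools 100→T: 11.5·4.18·(T − 100) = 48.07(T − 100); water warms: 860·4.18·(T − 41.1) = 3594.8(T − 41.1); cup: 73.16(T − 41.1)
3716 T = 25990 + 4807 + 150753 = 181550
T ≈ 48.86 °C (< 100 °C, so full condensation is consistent).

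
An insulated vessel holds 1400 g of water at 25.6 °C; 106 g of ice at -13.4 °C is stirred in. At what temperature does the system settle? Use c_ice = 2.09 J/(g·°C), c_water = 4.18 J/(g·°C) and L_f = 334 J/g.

Taking heat into each body as positive, Σ m c ΔT = 0:
warm ice to 0 °C: 106·2.09·(0 − (-13.4)) = 2968.6
  fusion: m_ice L_f = 106·334 = 35404
  meltwater 0→T: 106·4.18·T = 443.08 T
  water cools: 1400·4.18·(T − 25.6) = 5852(T − 25.6)
6295.1 T = 149811 − 38373 = 111439
T ≈ 17.70 °C (positive, so assuming full melt was valid).

T_f ≈ 17.7 °C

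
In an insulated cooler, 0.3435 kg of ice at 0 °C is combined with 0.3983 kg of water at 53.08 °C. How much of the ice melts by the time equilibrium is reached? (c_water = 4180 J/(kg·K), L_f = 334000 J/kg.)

Cooling the water to 0 °C releases 0.3983×4180×53.08 = 88373 J.
Melting all 0.3435 kg of ice would need 0.3435×334000 = 114729 J.
88373 J < 114729 J, so only part of the ice melts and the system sits at 0 °C.
Mass melted = 88373/334000 ≈ 0.2646 kg.

m_melted ≈ 0.265 kg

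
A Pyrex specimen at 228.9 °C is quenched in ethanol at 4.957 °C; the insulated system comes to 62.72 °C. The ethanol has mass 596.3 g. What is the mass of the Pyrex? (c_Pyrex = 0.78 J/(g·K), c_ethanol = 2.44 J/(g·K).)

m ≈ 648 g

Setting the total heat transfer to zero:
m·0.78·(62.72 − 228.9) + 596.3·2.44·(62.72 − 4.957) = 0
-129.62 m = -84044
m = -84044/-129.62 ≈ 648.4 g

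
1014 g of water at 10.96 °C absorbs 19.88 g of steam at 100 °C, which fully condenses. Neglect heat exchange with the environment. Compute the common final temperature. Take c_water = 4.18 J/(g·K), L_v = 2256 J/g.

T_f ≈ 23.0 °C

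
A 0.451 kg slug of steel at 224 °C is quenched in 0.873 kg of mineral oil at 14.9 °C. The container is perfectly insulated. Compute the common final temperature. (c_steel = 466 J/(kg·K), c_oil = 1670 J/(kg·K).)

T_f ≈ 41.2 °C

T_f is the heat-capacity-weighted average of the initial temperatures:
T_f = (210.17*224 + 1457.9*14.9) / (210.17 + 1457.9)
    = 68800 / 1668.1 ≈ 41.25 °C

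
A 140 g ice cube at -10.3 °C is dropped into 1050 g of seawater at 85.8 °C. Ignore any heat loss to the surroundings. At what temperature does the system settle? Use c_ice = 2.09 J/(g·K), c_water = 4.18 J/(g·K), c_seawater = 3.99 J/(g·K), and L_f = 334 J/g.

Let T be the final temperature. ΣQ_i = 0:
ice -10.3→0 °C: 140×2.09×10.3 = 3013.8
  melt ice: 140×334 = 46760
  warm the meltwater: 585.2 T
  seawater cools: 1050×3.99×(T − 85.8) = 4189.5(T − 85.8)
4774.7 T = 359459 − 49774 = 309685
T ≈ 64.86 °C. Since T > 0 °C, the all-ice-melts assumption holds.

T_f ≈ 64.9 °C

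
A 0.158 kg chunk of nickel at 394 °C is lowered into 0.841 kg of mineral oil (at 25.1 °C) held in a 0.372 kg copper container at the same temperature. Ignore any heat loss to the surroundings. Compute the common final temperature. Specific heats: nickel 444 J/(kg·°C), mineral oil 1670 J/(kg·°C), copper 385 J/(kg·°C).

T_f ≈ 41.1 °C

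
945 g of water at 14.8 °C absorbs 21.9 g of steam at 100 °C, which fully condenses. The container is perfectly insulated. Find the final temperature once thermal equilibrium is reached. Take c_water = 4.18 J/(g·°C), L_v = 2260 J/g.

T_f ≈ 29.0 °C

Energy conservation, ΣQ = 0:
steam→water at 100 °C releases m L_v = 21.9·2260 = 49494; condensate cools 100→T: 21.9·4.18·(T − 100) = 91.54(T − 100); water warms: 945·4.18·(T − 14.8) = 3950.1(T − 14.8)
4041.6 T = 49494 + 9154.2 + 58461 = 117110
T ≈ 28.98 °C (< 100 °C, so full condensation is consistent).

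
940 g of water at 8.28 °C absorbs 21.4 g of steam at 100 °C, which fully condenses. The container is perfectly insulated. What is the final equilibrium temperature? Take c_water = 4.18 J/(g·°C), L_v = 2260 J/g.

T_f ≈ 22.4 °C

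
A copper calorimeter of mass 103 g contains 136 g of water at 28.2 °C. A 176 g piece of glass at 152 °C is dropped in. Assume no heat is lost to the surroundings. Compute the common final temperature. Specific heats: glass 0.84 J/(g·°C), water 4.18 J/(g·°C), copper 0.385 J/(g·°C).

T_f ≈ 52.4 °C

Energy conservation, ΣQ = 0:
176×0.84×(T − 152) + 136×4.18×(T − 28.2) + 103×0.385×(T − 28.2) = 0
(147.84 + 568.48 + 39.66) T = 147.84×152 + 568.48×28.2 + 39.66×28.2
T = 39621/755.98 ≈ 52.41 °C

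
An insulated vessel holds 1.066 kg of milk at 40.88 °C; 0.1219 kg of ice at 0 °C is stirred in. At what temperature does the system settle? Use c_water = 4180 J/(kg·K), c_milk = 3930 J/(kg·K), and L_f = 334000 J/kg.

T_f ≈ 27.8 °C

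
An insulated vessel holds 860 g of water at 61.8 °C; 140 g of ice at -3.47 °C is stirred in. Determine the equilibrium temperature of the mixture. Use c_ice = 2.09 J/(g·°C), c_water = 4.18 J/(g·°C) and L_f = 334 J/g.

T_f ≈ 41.7 °C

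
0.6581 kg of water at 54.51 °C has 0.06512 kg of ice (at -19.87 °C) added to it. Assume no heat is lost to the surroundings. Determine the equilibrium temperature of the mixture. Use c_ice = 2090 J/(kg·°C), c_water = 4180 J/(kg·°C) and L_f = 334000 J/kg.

Energy balance with sensible and latent terms:
ice -19.87→0 °C: 0.06512·2090·19.87 = 2704.3
  melt ice: 0.06512·334000 = 21750
  warm the meltwater: 272.2 T
  water cools: 0.6581·4180·(T − 54.51) = 2750.9(T − 54.51)
3023.1 T = 149949 − 24454 = 125495
T ≈ 41.51 °C. Since T > 0 °C, the all-ice-melts assumption holds.

T_f ≈ 41.5 °C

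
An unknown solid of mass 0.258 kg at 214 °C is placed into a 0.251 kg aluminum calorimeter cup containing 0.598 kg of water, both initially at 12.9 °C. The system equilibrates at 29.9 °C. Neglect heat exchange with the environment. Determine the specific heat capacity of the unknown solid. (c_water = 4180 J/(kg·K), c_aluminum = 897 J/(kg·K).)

Net heat exchanged in the isolated system is zero:
0.258×c×(29.9 − 214) + 0.598×4180×(29.9 − 12.9) + 0.251×897×(29.9 − 12.9) = 0
-47.5 c = -46321
c = -46321/-47.5 ≈ 975.2 J/(kg·K)

c ≈ 975 J/(kg·K)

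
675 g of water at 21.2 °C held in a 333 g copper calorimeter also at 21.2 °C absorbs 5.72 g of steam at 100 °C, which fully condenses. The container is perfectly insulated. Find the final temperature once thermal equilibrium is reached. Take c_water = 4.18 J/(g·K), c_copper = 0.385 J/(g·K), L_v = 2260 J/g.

T_f ≈ 26.2 °C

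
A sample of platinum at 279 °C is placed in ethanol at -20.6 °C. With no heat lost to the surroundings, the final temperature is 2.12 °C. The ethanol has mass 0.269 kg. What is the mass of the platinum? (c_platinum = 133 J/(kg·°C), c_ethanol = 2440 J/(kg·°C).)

m ≈ 0.405 kg

|Q_platinum| = |Q_ethanol|:
m×133×(279 − 2.12) = 0.269×2440×(2.12 − (-20.6))
36825 m = 14912  ⇒  m ≈ 0.405 kg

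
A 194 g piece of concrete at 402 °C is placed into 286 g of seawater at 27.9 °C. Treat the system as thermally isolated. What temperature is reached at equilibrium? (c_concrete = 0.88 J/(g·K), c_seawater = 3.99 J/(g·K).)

Conservation of energy gives ΣQ = 0:
194×0.88×(T − 402) + 286×3.99×(T − 27.9) = 0
170.72(T − 402) + 1141.1(T − 27.9) = 0
1311.9 T = 100467
T ≈ 76.58 °C

T_f ≈ 76.6 °C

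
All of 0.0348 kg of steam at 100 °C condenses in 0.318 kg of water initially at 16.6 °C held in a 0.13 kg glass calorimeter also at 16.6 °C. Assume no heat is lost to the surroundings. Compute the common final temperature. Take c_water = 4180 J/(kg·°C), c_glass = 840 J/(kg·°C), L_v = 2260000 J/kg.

T_f ≈ 73.9 °C

Taking heat into each body as positive, Σ m c ΔT = 0:
condense steam: −0.0348·2260000 = −78648
  condensed water 100 °C→T: 145.46(T − 100)
  water warms: 0.318·4180·(T − 16.6) = 1329.2(T − 16.6)
  glass cup: 0.13·840·(T − 16.6) = 109.2(T − 16.6)
1583.9 T = 78648 + 14546 + 23878 = 117073
T ≈ 73.91 °C (< 100 °C, so full condensation is consistent).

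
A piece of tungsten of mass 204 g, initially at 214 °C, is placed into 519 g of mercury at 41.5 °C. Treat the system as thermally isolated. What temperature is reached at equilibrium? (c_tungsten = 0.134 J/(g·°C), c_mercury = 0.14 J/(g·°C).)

Heat lost by the tungsten equals heat gained by the mercury:
204*0.134*(214 − T) = 519*0.14*(T − 41.5)
27.34(214 − T) = 72.66(T − 41.5)
100 T = 8865.3  ⇒  T ≈ 88.66 °C

T_f ≈ 88.7 °C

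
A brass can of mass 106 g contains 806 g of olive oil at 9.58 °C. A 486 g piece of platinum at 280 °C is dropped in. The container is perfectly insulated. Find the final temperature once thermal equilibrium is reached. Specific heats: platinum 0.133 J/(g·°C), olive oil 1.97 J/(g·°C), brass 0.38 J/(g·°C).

Heat gained plus heat lost sum to zero:
486×0.133×(T − 280) + 806×1.97×(T − 9.58) + 106×0.38×(T − 9.58) = 0
(64.64 + 1587.8 + 40.28) T = 64.64×280 + 1587.8×9.58 + 40.28×9.58
T = 33696/1692.7 ≈ 19.91 °C

T_f ≈ 19.9 °C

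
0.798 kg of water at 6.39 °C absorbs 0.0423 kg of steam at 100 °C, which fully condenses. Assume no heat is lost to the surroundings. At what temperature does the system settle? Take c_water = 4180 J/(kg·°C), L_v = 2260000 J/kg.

Conservation of energy gives ΣQ = 0:
condense steam: −0.0423·2260000 = −95598; condensate cools 100→T: 0.0423·4180·(T − 100) = 176.81(T − 100); water warms: 0.798·4180·(T − 6.39) = 3335.6(T − 6.39)
3512.5 T = 95598 + 17681 + 21315 = 134594
T ≈ 38.32 °C (< 100 °C, so full condensation is consistent).

T_f ≈ 38.3 °C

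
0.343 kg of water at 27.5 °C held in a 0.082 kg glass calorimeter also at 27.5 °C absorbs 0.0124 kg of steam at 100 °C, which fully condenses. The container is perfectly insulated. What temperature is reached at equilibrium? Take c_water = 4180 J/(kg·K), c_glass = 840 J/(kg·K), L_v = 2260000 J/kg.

T_f ≈ 47.9 °C

Energy conservation, ΣQ = 0:
steam→water at 100 °C releases m L_v = 0.0124·2260000 = 28024
  condensate cools 100→T: 0.0124·4180·(T − 100) = 51.83(T − 100)
  original water: 1433.7(T − 27.5)
  glass cup: 0.082·840·(T − 27.5) = 68.88(T − 27.5)
1554.5 T = 28024 + 5183.2 + 41322 = 74529
T ≈ 47.95 °C (< 100 °C, so full condensation is consistent).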